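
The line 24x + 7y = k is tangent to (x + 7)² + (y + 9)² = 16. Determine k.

k = −331 or k = −131

The line touches the circle iff its distance from (−7, −9) is 4:
|24·(−7) + 7·(−9) − k| / √625 = 4
|k − (−231)| = 4·25, so k = −131 or k = −331.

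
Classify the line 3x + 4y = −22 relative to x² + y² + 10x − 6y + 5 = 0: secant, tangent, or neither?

secant

Substituting the line into the circle gives 25x² + 364x + 1092 = 0.
Discriminant = (364)² − 4·25·(1092) = 23296 > 0.
Two real roots: the line is a secant.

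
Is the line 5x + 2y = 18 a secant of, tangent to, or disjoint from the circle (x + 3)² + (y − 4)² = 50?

Centre (−3, 4), r² = 50. Distance² from centre to line = (−25)²/29 = 625/29.
Since d² < r², the line cuts the circle twice.

secant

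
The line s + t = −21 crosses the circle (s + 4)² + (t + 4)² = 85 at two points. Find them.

From the line, t = −s − 21. Substituting:
2s² + 42s + 220 = 0  ⟹  s² + 21s + 110 = 0
s = −10 or s = −11, giving (−10, −11) and (−11, −10).

(−11, −10) and (−10, −11)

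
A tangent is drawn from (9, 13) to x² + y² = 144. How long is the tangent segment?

The centre is (0, 0) and r = 12. The square of the distance from P to the centre is 81 + 169 = 250.
The tangent meets the radius at right angles, so tangent² = |PO|² − r² = 250 − 144 = 106.

√106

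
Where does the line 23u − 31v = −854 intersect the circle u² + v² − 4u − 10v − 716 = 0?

(−25, 9) and (6, 32)

From the line, v = (854 + 23u)/31. Substituting:
1490u² + 28310u − 223500 = 0  ⟹  u² + 19u − 150 = 0
u = 6 or u = −25, giving (6, 32) and (−25, 9).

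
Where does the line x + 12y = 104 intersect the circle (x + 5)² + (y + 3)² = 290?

From the line, y = (104 − x)/12. Substituting:
145x² + 1160x − 18560 = 0  ⟹  x² + 8x − 128 = 0
x = 8 or x = −16, giving (8, 8) and (−16, 10).

(−16, 10) and (8, 8)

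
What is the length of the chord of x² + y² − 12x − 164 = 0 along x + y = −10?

Express y = −x − 10 and substitute into the circle:
2x² + 8x − 64 = 0  ⟹  x² + 4x − 32 = 0
x = 4 or x = −8, giving (4, −14) and (−8, −2).
Chord length = distance between (4, −14) and (−8, −2) = √288 = 12√2.

12√2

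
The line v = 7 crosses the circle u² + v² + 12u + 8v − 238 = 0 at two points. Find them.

(−19, 7) and (7, 7)

Express v = 7 and substitute into the circle:
u² + 12u − 133 = 0
u = 7 or u = −19, giving (7, 7) and (−19, 7).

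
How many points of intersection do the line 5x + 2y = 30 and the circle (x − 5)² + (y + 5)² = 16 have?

d² = (5·5 + 2·(−5) − (30))²/29 = 225/29; r² = 16.
Since d² < r², the line cuts the circle twice.

2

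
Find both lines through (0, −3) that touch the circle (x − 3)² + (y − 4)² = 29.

2x − 5y = 15 and 5x + 2y = −6

Write the tangent as mx − y + (−3 − m·(0)) = 0 and set its distance from the centre to √29:
(3m − (7))² = 29(m² + 1)
10m² + 21m − 10 = 0, so m = 2/5 or m = −5/2.
With m = 2/5: 2x − 5y = 15. With m = −5/2: 5x + 2y = −6.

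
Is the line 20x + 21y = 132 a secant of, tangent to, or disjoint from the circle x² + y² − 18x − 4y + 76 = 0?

Substituting the line into the circle gives 841x² − 11538x + 39852 = 0.
Discriminant = (−11538)² − 4·841·(39852) = −936684 < 0.
No real roots: the line does not meet the circle.

disjoint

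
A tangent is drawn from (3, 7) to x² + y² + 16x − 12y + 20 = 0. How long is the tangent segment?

√42

With centre O = (−8, 6), |OP|² = 122 and r² = 80.
Power of the point: PT² = |PO|² − r² = 42, so PT = √42.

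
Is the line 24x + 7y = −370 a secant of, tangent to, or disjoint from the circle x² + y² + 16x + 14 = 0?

disjoint

d² = (24·(−8) + 7·0 − (−370))²/625 = 31684/625; r² = 50.
Since d² > r², the line lies outside the circle.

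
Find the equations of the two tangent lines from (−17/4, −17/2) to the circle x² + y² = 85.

A line y − (−17/2) = m(x − (−17/4)) is tangent when its distance from (0, 0) is √85:
[m·(17/4) − (17/2)]² = 85(m² + 1)
63m² + 68m + 12 = 0, so m = −6/7 or m = −2/9.
Through (−17/4, −17/2) these give 6x + 7y = −85 and 2x + 9y = −85.

6x + 7y = −85 and 2x + 9y = −85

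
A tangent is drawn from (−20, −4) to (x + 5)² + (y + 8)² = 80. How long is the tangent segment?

√161

The centre is (−5, −8) and r = 4√5. The square of the distance from P to the centre is 225 + 16 = 241.
The tangent meets the radius at right angles, so tangent² = |PO|² − r² = 241 − 80 = 161.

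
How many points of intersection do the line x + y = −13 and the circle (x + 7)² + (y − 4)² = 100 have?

Substituting the line into the circle gives 2x² + 48x + 238 = 0.
Δ = 2304 − 1904 = 400.
Two real roots: the line is a secant.

2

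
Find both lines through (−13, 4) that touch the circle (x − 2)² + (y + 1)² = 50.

Let a tangent through (−13, 4) have slope m. Its distance from (2, −1) must equal 5√2:
[m·(15) − (−5)]² = 50(m² + 1)
7m² + 6m − 1 = 0, so m = −1 or m = 1/7.
Through (−13, 4) these give x + y = −9 and x − 7y = −41.

x + y = −9 and x − 7y = −41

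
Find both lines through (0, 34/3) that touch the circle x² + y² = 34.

Write the tangent as mx − y + (34/3 − m·(0)) = 0 and set its distance from the centre to √34:
(0m − (−34/3))² = 34(m² + 1)
9m² − 25 = 0, so m = 5/3 or m = −5/3.
With m = 5/3: 5x − 3y = −34. With m = −5/3: 5x + 3y = 34.

5x − 3y = −34 and 5x + 3y = 34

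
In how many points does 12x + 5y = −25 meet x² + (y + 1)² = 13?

2

d² = (12·0 + 5·(−1) − (−25))²/169 = 400/169; r² = 13.
Since d² < r², the line cuts the circle twice.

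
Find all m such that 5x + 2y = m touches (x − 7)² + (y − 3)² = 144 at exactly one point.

For a tangent, require d(centre, line) = r = 12.
|5·7 + 2·3 − m| / √29 = 12
|m − (41)| = 12√29.

m = 41 ± 12√29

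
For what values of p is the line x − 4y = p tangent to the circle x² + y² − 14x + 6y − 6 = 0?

Tangency holds when the distance from the centre (7, −3) to the line equals the radius 8:
|1·7 − 4·(−3) − p| / √17 = 8
|p − (19)| = 8√17.

p = 19 ± 8√17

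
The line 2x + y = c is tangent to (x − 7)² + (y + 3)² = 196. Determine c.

For a tangent, require d(centre, line) = r = 14.
|2·7 + 1·(−3) − c| / √5 = 14
|c − (11)| = 14√5.

c = 11 ± 14√5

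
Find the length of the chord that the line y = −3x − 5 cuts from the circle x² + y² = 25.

3√10

The distance from (0, 0) to the line is 5/√10, and r² = 25.
Half the chord is √(r² − d²) = √(45/2), so the full chord is 3√10.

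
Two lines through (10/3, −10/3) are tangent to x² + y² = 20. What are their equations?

Write the tangent as mx − y + (−10/3 − m·(10/3)) = 0 and set its distance from the centre to 2√5:
[m·(−10/3) − (10/3)]² = 20(m² + 1)
2m² − 5m + 2 = 0, so m = 1/2 or m = 2.
Through (10/3, −10/3) these give x − 2y = 10 and 2x − y = 10.

x − 2y = 10 and 2x − y = 10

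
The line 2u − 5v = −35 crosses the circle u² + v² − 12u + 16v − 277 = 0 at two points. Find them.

Express v = (35 + 2u)/5 and substitute into the circle:
29u² − 2900 = 0  ⟹  u² − 100 = 0
u = 10 or u = −10, giving (10, 11) and (−10, 3).

(−10, 3) and (10, 11)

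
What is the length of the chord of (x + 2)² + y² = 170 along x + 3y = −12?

Centre (−2, 0), r² = 170. Perpendicular distance d from centre to line = |10| / √10 = 10/√10.
Chord = 2√(r² − d²) = 2·√(160) = 8√10.

8√10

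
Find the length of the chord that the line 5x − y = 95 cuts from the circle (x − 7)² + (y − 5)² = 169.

The distance from (7, 5) to the line is 65/√26, and r² = 169.
Half the chord is √(r² − d²) = √(13/2), so the full chord is √26.

√26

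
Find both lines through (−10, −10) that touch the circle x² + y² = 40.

x − 3y = 20 and 3x − y = −20

Let a tangent through (−10, −10) have slope m. Its distance from (0, 0) must equal 2√10:
[m·(10) − (10)]² = 40(m² + 1)
3m² − 10m + 3 = 0, so m = 1/3 or m = 3.
With m = 1/3: x − 3y = 20. With m = 3: 3x − y = −20.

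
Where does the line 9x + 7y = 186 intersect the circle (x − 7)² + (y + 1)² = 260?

Substitute y = (186 − 9x)/7:
130x² − 4160x + 26910 = 0  ⟹  x² − 32x + 207 = 0
x = 23 or x = 9, giving (23, −3) and (9, 15).

(9, 15) and (23, −3)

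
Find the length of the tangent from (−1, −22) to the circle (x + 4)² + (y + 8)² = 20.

The centre is (−4, −8) and r = 2√5. The square of the distance from P to the centre is 9 + 196 = 205.
The tangent meets the radius at right angles, so tangent² = |PO|² − r² = 205 − 20 = 185.

√185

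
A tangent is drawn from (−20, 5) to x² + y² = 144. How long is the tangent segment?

√281

With centre O = (0, 0), |OP|² = 425 and r² = 144.
By the tangent–radius right angle, tangent length = √(|PO|² − r²) = √281.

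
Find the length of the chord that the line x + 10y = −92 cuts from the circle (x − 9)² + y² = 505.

The distance from (9, 0) to the line is 101/√101, and r² = 505.
Half the chord is √(r² − d²) = √(404), so the full chord is 4√101.

4√101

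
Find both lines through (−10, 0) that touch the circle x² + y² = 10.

x − 3y = −10 and x + 3y = −10

Let a tangent through (−10, 0) have slope m. Its distance from (0, 0) must equal √10:
(10m − (0))² = 10(m² + 1)
9m² − 1 = 0, so m = 1/3 or m = −1/3.
With m = 1/3: x − 3y = −10. With m = −1/3: x + 3y = −10.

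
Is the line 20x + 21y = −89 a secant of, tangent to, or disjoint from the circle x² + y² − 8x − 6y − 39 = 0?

Substituting the line into the circle gives 841x² + 2552x + 1936 = 0.
Discriminant = (2552)² − 4·841·(1936) = 0.
A repeated root: the line is tangent.

tangent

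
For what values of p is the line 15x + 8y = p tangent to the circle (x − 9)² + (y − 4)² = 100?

For a tangent, require d(centre, line) = r = 10.
|15·9 + 8·4 − p| / √289 = 10
|p − (167)| = 10·17, so p = 337 or p = −3.

p = −3 or p = 337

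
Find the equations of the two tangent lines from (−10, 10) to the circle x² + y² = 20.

2x + y = −10 and x + 2y = 10

Let a tangent through (−10, 10) have slope m. Its distance from (0, 0) must equal 2√5:
[m·(10) − (−10)]² = 20(m² + 1)
2m² + 5m + 2 = 0, so m = −2 or m = −1/2.
Through (−10, 10) these give 2x + y = −10 and x + 2y = 10.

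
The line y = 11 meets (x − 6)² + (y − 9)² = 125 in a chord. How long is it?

From the line, y = 11. Substituting:
x² − 12x − 85 = 0
x = 17 or x = −5, giving (17, 11) and (−5, 11).
Chord length = distance between (17, 11) and (−5, 11) = √484 = 22.

22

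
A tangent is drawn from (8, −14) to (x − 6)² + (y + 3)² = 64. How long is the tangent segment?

With centre O = (6, −3), |OP|² = 125 and r² = 64.
By the tangent–radius right angle, tangent length = √(|PO|² − r²) = √61.

√61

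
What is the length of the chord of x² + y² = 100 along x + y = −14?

Centre (0, 0), r² = 100. Perpendicular distance d from centre to line = |14| / √2 = 14/√2.
Chord = 2√(r² − d²) = 2·√(2) = 2√2.

2√2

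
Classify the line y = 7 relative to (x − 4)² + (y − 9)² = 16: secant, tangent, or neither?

Substituting the line into the circle gives x² − 8x + 4 = 0.
Δ = 64 − 16 = 48.
Two real roots: the line is a secant.

secant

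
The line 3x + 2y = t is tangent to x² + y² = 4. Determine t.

t = ±2√13

Tangency holds when the distance from the centre (0, 0) to the line equals the radius 2:
|3·0 + 2·0 − t| / √13 = 2
|t| = 2√13.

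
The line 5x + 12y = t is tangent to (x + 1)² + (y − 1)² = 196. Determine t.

t = −175 or t = 189

The line touches the circle iff its distance from (−1, 1) is 14:
|5·(−1) + 12·1 − t| / √169 = 14
|t − (7)| = 14·13, so t = 189 or t = −175.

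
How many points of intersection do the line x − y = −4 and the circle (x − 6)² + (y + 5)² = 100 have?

0

Substituting the line into the circle gives 2x² + 6x + 17 = 0.
Discriminant = (6)² − 4·2·(17) = −100 < 0.
No real roots: the line does not meet the circle.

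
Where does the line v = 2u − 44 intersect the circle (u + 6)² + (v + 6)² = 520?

(12, −20) and (16, −12)

From the line, v = 2u − 44. Substituting:
5u² − 140u + 960 = 0  ⟹  u² − 28u + 192 = 0
u = 16 or u = 12, giving (16, −12) and (12, −20).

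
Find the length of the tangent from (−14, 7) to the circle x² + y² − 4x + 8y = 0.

With centre O = (2, −4), |OP|² = 377 and r² = 20.
The tangent meets the radius at right angles, so tangent² = |PO|² − r² = 377 − 20 = 357.

√357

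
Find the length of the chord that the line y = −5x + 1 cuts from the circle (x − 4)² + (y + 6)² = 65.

3√26

Substitute y = −5x + 1:
26x² − 78x = 0  ⟹  x² − 3x = 0
x = 3 or x = 0, giving (3, −14) and (0, 1).
Chord length = distance between (3, −14) and (0, 1) = √234 = 3√26.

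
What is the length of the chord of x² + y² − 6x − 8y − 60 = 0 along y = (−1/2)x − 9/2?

2√5

Centre (3, 4), r² = 85. Perpendicular distance d from centre to line = |20| / √5 = 20/√5.
Half the chord is √(r² − d²) = √(5), so the full chord is 2√5.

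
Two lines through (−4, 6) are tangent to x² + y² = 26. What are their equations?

x + 5y = 26 and 5x − y = −26

A line y − (6) = m(x − (−4)) is tangent when its distance from (0, 0) is √26:
[m·(4) − (−6)]² = 26(m² + 1)
5m² − 24m − 5 = 0, so m = −1/5 or m = 5.
Through (−4, 6) these give x + 5y = 26 and 5x − y = −26.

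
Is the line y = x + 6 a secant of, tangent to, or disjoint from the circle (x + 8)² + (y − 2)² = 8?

Substituting the line into the circle gives 2x² + 24x + 72 = 0.
Discriminant = (24)² − 4·2·(72) = 0.
A repeated root: the line is tangent.

tangent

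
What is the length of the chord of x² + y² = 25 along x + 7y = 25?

5√2

Centre (0, 0), r² = 25. Perpendicular distance d from centre to line = |−25| / √50 = 25/√50.
Half the chord is √(r² − d²) = √(25/2), so the full chord is 5√2.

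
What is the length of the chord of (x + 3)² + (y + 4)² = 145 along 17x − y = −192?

Express y = 17x + 192 and substitute into the circle:
290x² + 6670x + 38280 = 0  ⟹  x² + 23x + 132 = 0
x = −11 or x = −12, giving (−11, 5) and (−12, −12).
|(−11, 5) − (−12, −12)| = √((1)² + (17)²) = √290.

√290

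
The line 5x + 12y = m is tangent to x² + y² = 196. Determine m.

Tangency holds when the distance from the centre (0, 0) to the line equals the radius 14:
|5·0 + 12·0 − m| / √169 = 14
|m| = 14·13, so m = 182 or m = −182.

m = −182 or m = 182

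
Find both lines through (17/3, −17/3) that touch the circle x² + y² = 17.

A line y − (−17/3) = m(x − (17/3)) is tangent when its distance from (0, 0) is √17:
(−17/3m − (17/3))² = 17(m² + 1)
4m² + 17m + 4 = 0, so m = −4 or m = −1/4.
Through (17/3, −17/3) these give 4x + y = 17 and x + 4y = −17.

4x + y = 17 and x + 4y = −17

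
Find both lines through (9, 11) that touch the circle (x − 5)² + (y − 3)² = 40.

A line y − (11) = m(x − (9)) is tangent when its distance from (5, 3) is 2√10:
[m·(−4) − (−8)]² = 40(m² + 1)
3m² + 8m − 3 = 0, so m = 1/3 or m = −3.
With m = 1/3: x − 3y = −24. With m = −3: 3x + y = 38.

x − 3y = −24 and 3x + y = 38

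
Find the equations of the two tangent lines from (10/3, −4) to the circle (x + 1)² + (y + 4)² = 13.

Write the tangent as mx − y + (−4 − m·(10/3)) = 0 and set its distance from the centre to √13:
(−13/3m − (0))² = 13(m² + 1)
4m² − 9 = 0, so m = −3/2 or m = 3/2.
With m = −3/2: 3x + 2y = 2. With m = 3/2: 3x − 2y = 18.

3x + 2y = 2 and 3x − 2y = 18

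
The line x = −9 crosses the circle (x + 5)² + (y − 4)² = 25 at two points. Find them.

(−9, 1) and (−9, 7)

The line gives x = −9. Substituting into the circle:
y² − 8y + 7 = 0
y = 7 or y = 1, giving (−9, 7) and (−9, 1).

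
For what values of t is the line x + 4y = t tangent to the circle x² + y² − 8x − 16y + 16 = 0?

t = 36 ± 8√17

For a tangent, require d(centre, line) = r = 8.
|1·4 + 4·8 − t| / √17 = 8
|t − (36)| = 8√17.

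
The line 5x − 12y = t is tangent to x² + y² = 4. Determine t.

For a tangent, require d(centre, line) = r = 2.
|5·0 − 12·0 − t| / √169 = 2
|t| = 2·13, so t = 26 or t = −26.

t = −26 or t = 26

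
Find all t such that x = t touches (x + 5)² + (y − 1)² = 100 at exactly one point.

Tangency holds when the distance from the centre (−5, 1) to the line equals the radius 10:
|1·(−5) + 0·1 − t| / √1 = 10
|t − (−5)| = 10, so t = 5 or t = −15.

t = −15 or t = 5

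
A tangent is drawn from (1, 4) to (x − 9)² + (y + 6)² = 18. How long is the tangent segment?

√146

With centre O = (9, −6), |OP|² = 164 and r² = 18.
Power of the point: PT² = |PO|² − r² = 146, so PT = √146.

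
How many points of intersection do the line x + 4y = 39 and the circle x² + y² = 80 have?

0

d² = (1·0 + 4·0 − (39))²/17 = 1521/17; r² = 80.
Since d² > r², the line lies outside the circle.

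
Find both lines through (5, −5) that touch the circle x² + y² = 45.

Write the tangent as mx − y + (−5 − m·(5)) = 0 and set its distance from the centre to 3√5:
[m·(−5) − (5)]² = 45(m² + 1)
2m² − 5m + 2 = 0, so m = 2 or m = 1/2.
With m = 2: 2x − y = 15. With m = 1/2: x − 2y = 15.

2x − y = 15 and x − 2y = 15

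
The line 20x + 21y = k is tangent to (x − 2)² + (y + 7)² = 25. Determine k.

Tangency holds when the distance from the centre (2, −7) to the line equals the radius 5:
|20·2 + 21·(−7) − k| / √841 = 5
|k − (−107)| = 5·29, so k = 38 or k = −252.

k = −252 or k = 38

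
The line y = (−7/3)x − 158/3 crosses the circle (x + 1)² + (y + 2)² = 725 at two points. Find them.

(−26, 8) and (−11, −27)

Substitute y = (−158 − 7x)/3:
58x² + 2146x + 16588 = 0  ⟹  x² + 37x + 286 = 0
x = −11 or x = −26, giving (−11, −27) and (−26, 8).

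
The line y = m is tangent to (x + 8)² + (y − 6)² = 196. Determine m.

Tangency holds when the distance from the centre (−8, 6) to the line equals the radius 14:
|0·(−8) + 1·6 − m| / √1 = 14
|m − (6)| = 14, so m = 20 or m = −8.

m = −8 or m = 20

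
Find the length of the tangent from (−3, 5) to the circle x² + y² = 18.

With centre O = (0, 0), |OP|² = 34 and r² = 18.
By the tangent–radius right angle, tangent length = √(|PO|² − r²) = √16 = 4.

4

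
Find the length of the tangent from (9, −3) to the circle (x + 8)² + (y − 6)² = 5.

Centre (−8, 6), r² = 5. |PO|² = (17)² + (−9)² = 370.
The tangent meets the radius at right angles, so tangent² = |PO|² − r² = 370 − 5 = 365.

√365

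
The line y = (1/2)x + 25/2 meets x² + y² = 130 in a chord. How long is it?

Express y = (25 + x)/2 and substitute into the circle:
5x² + 50x + 105 = 0  ⟹  x² + 10x + 21 = 0
x = −3 or x = −7, giving (−3, 11) and (−7, 9).
|(−3, 11) − (−7, 9)| = √((4)² + (2)²) = 2√5.

2√5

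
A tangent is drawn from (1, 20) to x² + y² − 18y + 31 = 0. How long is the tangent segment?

With centre O = (0, 9), |OP|² = 122 and r² = 50.
By the tangent–radius right angle, tangent length = √(|PO|² − r²) = √72 = 6√2.

6√2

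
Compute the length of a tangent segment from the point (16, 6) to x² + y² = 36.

The centre is (0, 0) and r = 6. The square of the distance from P to the centre is 256 + 36 = 292.
The tangent meets the radius at right angles, so tangent² = |PO|² − r² = 292 − 36 = 256.

16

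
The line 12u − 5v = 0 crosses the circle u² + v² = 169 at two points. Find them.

(−5, −12) and (5, 12)

Substitute v = (12u)/5:
169u² − 4225 = 0  ⟹  u² − 25 = 0
u = 5 or u = −5, giving (5, 12) and (−5, −12).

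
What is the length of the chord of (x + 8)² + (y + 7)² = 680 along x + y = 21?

Substitute y = −x + 21:
2x² − 40x + 168 = 0  ⟹  x² − 20x + 84 = 0
x = 14 or x = 6, giving (14, 7) and (6, 15).
Chord length = distance between (14, 7) and (6, 15) = √128 = 8√2.

8√2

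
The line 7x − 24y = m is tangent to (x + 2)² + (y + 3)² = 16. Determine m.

m = −42 or m = 158

The line touches the circle iff its distance from (−2, −3) is 4:
|7·(−2) − 24·(−3) − m| / √625 = 4
|m − (58)| = 4·25, so m = 158 or m = −42.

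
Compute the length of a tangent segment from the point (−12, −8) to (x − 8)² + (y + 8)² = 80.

The centre is (8, −8) and r = 4√5. The square of the distance from P to the centre is 400 + 0 = 400.
The tangent meets the radius at right angles, so tangent² = |PO|² − r² = 400 − 80 = 320.

8√5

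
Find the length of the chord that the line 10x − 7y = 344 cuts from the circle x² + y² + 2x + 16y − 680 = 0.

From the line, y = (−344 + 10x)/7. Substituting:
149x² − 5662x + 46488 = 0  ⟹  x² − 38x + 312 = 0
x = 26 or x = 12, giving (26, −12) and (12, −32).
|(26, −12) − (12, −32)| = √((14)² + (20)²) = 2√149.

2√149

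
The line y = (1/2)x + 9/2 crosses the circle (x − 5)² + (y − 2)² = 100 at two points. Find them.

(−5, 2) and (11, 10)

Substitute y = (9 + x)/2:
5x² − 30x − 275 = 0  ⟹  x² − 6x − 55 = 0
x = 11 or x = −5, giving (11, 10) and (−5, 2).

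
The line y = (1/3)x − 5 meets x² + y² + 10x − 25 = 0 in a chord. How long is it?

Express y = (−15 + x)/3 and substitute into the circle:
10x² + 60x = 0  ⟹  x² + 6x = 0
x = 0 or x = −6, giving (0, −5) and (−6, −7).
|(0, −5) − (−6, −7)| = √((6)² + (2)²) = 2√10.

2√10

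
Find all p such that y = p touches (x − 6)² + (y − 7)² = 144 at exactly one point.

Tangency holds when the distance from the centre (6, 7) to the line equals the radius 12:
|0·6 + 1·7 − p| / √1 = 12
|p − (7)| = 12, so p = 19 or p = −5.

p = −5 or p = 19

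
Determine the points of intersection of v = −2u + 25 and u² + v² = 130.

(9, 7) and (11, 3)

Express v = −2u + 25 and substitute into the circle:
5u² − 100u + 495 = 0  ⟹  u² − 20u + 99 = 0
u = 11 or u = 9, giving (11, 3) and (9, 7).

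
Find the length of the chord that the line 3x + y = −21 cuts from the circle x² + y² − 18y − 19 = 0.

From the line, y = −3x − 21. Substituting:
10x² + 180x + 800 = 0  ⟹  x² + 18x + 80 = 0
x = −8 or x = −10, giving (−8, 3) and (−10, 9).
Chord length = distance between (−8, 3) and (−10, 9) = √40 = 2√10.

2√10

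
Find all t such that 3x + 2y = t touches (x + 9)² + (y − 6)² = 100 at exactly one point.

t = −15 ± 10√13

Tangency holds when the distance from the centre (−9, 6) to the line equals the radius 10:
|3·(−9) + 2·6 − t| / √13 = 10
|t − (−15)| = 10√13.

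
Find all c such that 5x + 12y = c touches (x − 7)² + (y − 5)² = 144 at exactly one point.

c = −61 or c = 251

Tangency holds when the distance from the centre (7, 5) to the line equals the radius 12:
|5·7 + 12·5 − c| / √169 = 12
|c − (95)| = 12·13, so c = 251 or c = −61.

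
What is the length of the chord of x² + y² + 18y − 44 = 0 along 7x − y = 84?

5√2

Centre (0, −9), r² = 125. Perpendicular distance d from centre to line = |−75| / √50 = 75/√50.
Half the chord is √(r² − d²) = √(25/2), so the full chord is 5√2.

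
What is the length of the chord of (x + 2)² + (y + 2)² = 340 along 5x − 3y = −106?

Centre (−2, −2), r² = 340. Perpendicular distance d from centre to line = |102| / √34 = 102/√34.
Half the chord is √(r² − d²) = √(34), so the full chord is 2√34.

2√34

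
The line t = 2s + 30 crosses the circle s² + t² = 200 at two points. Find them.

(−14, 2) and (−10, 10)

Express t = 2s + 30 and substitute into the circle:
5s² + 120s + 700 = 0  ⟹  s² + 24s + 140 = 0
s = −10 or s = −14, giving (−10, 10) and (−14, 2).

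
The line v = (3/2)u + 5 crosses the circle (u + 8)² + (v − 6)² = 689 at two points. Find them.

From the line, v = (10 + 3u)/2. Substituting:
13u² + 52u − 2496 = 0  ⟹  u² + 4u − 192 = 0
u = 12 or u = −16, giving (12, 23) and (−16, −19).

(−16, −19) and (12, 23)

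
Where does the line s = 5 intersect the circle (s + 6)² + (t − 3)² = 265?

(5, −9) and (5, 15)

The line gives s = 5. Substituting into the circle:
t² − 6t − 135 = 0
t = 15 or t = −9, giving (5, 15) and (5, −9).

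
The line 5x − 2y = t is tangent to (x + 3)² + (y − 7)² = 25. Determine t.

Tangency holds when the distance from the centre (−3, 7) to the line equals the radius 5:
|5·(−3) − 2·7 − t| / √29 = 5
|t − (−29)| = 5√29.

t = −29 ± 5√29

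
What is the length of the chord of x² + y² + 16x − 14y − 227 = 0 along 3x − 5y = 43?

2√34

From the line, y = (−43 + 3x)/5. Substituting:
34x² − 68x − 816 = 0  ⟹  x² − 2x − 24 = 0
x = 6 or x = −4, giving (6, −5) and (−4, −11).
Chord length = distance between (6, −5) and (−4, −11) = √136 = 2√34.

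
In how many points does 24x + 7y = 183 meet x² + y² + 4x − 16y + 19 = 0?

Substituting the line into the circle gives 625x² − 5900x + 13924 = 0.
Discriminant = (−5900)² − 4·625·(13924) = 0.
A repeated root: the line is tangent.

1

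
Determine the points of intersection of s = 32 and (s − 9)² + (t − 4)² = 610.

(32, −5) and (32, 13)

The line gives s = 32. Substituting into the circle:
t² − 8t − 65 = 0
t = 13 or t = −5, giving (32, 13) and (32, −5).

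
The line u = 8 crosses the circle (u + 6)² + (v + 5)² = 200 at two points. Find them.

The line gives u = 8. Substituting into the circle:
v² + 10v + 21 = 0
v = −3 or v = −7, giving (8, −3) and (8, −7).

(8, −7) and (8, −3)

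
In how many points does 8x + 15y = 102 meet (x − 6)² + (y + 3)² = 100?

Substituting the line into the circle gives 289x² − 5052x + 7209 = 0.
Discriminant = (−5052)² − 4·289·(7209) = 17189100 > 0.
Two real roots: the line is a secant.

2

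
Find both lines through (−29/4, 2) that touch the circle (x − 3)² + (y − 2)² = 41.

4x + 5y = −19 and 4x − 5y = −39

Write the tangent as mx − y + (2 − m·(−29/4)) = 0 and set its distance from the centre to √41:
[m·(41/4) − (0)]² = 41(m² + 1)
25m² − 16 = 0, so m = −4/5 or m = 4/5.
Through (−29/4, 2) these give 4x + 5y = −19 and 4x − 5y = −39.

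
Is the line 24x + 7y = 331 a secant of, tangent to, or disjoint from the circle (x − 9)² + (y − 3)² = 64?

d² = (24·9 + 7·3 − (331))²/625 = 8836/625; r² = 64.
Since d² < r², the line cuts the circle twice.

secant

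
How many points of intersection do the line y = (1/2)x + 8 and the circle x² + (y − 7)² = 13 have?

2

Centre (0, 7), r² = 13. Distance² from centre to line = (2)²/5 = 4/5.
Since d² < r², the line cuts the circle twice.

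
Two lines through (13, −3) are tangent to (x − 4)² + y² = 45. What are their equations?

2x + y = 23 and x − 2y = 19

Write the tangent as mx − y + (−3 − m·(13)) = 0 and set its distance from the centre to 3√5:
[m·(−9) − (3)]² = 45(m² + 1)
2m² + 3m − 2 = 0, so m = −2 or m = 1/2.
With m = −2: 2x + y = 23. With m = 1/2: x − 2y = 19.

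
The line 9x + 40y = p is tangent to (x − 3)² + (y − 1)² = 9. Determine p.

p = −56 or p = 190

The line touches the circle iff its distance from (3, 1) is 3:
|9·3 + 40·1 − p| / √1681 = 3
|p − (67)| = 3·41, so p = 190 or p = −56.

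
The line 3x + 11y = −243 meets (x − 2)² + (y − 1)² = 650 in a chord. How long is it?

Express y = (−243 − 3x)/11 and substitute into the circle:
130x² + 1040x − 13650 = 0  ⟹  x² + 8x − 105 = 0
x = 7 or x = −15, giving (7, −24) and (−15, −18).
|(7, −24) − (−15, −18)| = √((22)² + (−6)²) = 2√130.

2√130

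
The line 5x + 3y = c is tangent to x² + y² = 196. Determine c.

For a tangent, require d(centre, line) = r = 14.
|5·0 + 3·0 − c| / √34 = 14
|c| = 14√34.

c = ±14√34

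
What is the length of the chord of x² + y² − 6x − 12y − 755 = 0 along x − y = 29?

Express y = x − 29 and substitute into the circle:
2x² − 76x + 434 = 0  ⟹  x² − 38x + 217 = 0
x = 31 or x = 7, giving (31, 2) and (7, −22).
Chord length = distance between (31, 2) and (7, −22) = √1152 = 24√2.

24√2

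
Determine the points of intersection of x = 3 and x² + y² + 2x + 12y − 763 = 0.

The line gives x = 3. Substituting into the circle:
y² + 12y − 748 = 0
y = 22 or y = −34, giving (3, 22) and (3, −34).

(3, −34) and (3, 22)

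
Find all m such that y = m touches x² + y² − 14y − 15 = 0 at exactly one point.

The line touches the circle iff its distance from (0, 7) is 8:
|0·0 + 1·7 − m| / √1 = 8
|m − (7)| = 8, so m = 15 or m = −1.

m = −1 or m = 15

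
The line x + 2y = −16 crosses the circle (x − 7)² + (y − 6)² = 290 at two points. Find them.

(−6, −5) and (6, −11)

Substitute y = (−16 − x)/2:
5x² − 180 = 0  ⟹  x² − 36 = 0
x = 6 or x = −6, giving (6, −11) and (−6, −5).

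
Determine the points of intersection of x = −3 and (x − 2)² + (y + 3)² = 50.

(−3, −8) and (−3, 2)

The line gives x = −3. Substituting into the circle:
y² + 6y − 16 = 0
y = 2 or y = −8, giving (−3, 2) and (−3, −8).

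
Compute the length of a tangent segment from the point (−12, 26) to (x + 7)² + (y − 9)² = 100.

√214

With centre O = (−7, 9), |OP|² = 314 and r² = 100.
The tangent meets the radius at right angles, so tangent² = |PO|² − r² = 314 − 100 = 214.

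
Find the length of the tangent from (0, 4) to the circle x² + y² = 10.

The centre is (0, 0) and r = √10. The square of the distance from P to the centre is 0 + 16 = 16.
The tangent meets the radius at right angles, so tangent² = |PO|² − r² = 16 − 10 = 6.

√6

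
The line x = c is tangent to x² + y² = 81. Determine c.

c = −9 or c = 9

The line touches the circle iff its distance from (0, 0) is 9:
|1·0 + 0·0 − c| / √1 = 9
|c| = 9, so c = 9 or c = −9.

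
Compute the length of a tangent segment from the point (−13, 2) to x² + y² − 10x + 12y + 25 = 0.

The centre is (5, −6) and r = 6. The square of the distance from P to the centre is 324 + 64 = 388.
The tangent meets the radius at right angles, so tangent² = |PO|² − r² = 388 − 36 = 352.

4√22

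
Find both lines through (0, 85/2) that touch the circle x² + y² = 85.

9x + 2y = 85 and 9x − 2y = −85

Write the tangent as mx − y + (85/2 − m·(0)) = 0 and set its distance from the centre to √85:
(0m − (−85/2))² = 85(m² + 1)
4m² − 81 = 0, so m = −9/2 or m = 9/2.
Through (0, 85/2) these give 9x + 2y = 85 and 9x − 2y = −85.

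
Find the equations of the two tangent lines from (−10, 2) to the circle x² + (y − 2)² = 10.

A line y − (2) = m(x − (−10)) is tangent when its distance from (0, 2) is √10:
(10m − (0))² = 10(m² + 1)
9m² − 1 = 0, so m = 1/3 or m = −1/3.
With m = 1/3: x − 3y = −16. With m = −1/3: x + 3y = −4.

x − 3y = −16 and x + 3y = −4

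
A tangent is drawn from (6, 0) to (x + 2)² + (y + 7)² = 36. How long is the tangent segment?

The centre is (−2, −7) and r = 6. The square of the distance from P to the centre is 64 + 49 = 113.
By the tangent–radius right angle, tangent length = √(|PO|² − r²) = √77.

√77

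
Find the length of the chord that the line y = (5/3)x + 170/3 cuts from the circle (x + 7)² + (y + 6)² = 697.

√34

The distance from (−7, −6) to the line is 153/√34, and r² = 697.
Half the chord is √(r² − d²) = √(17/2), so the full chord is √34.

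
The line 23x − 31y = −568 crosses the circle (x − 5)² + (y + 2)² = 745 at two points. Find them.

From the line, y = (568 + 23x)/31. Substituting:
1490x² + 19370x − 295020 = 0  ⟹  x² + 13x − 198 = 0
x = 9 or x = −22, giving (9, 25) and (−22, 2).

(−22, 2) and (9, 25)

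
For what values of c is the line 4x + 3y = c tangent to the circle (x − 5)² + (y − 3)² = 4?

c = 19 or c = 39

The line touches the circle iff its distance from (5, 3) is 2:
|4·5 + 3·3 − c| / √25 = 2
|c − (29)| = 2·5, so c = 39 or c = 19.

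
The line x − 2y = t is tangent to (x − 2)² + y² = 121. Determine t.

The line touches the circle iff its distance from (2, 0) is 11:
|1·2 − 2·0 − t| / √5 = 11
|t − (2)| = 11√5.

t = 2 ± 11√5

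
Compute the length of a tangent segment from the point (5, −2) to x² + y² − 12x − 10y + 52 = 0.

Centre (6, 5), r² = 9. |PO|² = (−1)² + (−7)² = 50.
The tangent meets the radius at right angles, so tangent² = |PO|² − r² = 50 − 9 = 41.

√41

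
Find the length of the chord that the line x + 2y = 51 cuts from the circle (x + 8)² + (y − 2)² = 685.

Centre (−8, 2), r² = 685. Perpendicular distance d from centre to line = |−55| / √5 = 55/√5.
Chord = 2√(r² − d²) = 2·√(80) = 8√5.

8√5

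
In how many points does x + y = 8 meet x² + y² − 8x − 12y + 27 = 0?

2

Substituting the line into the circle gives 2x² − 12x − 5 = 0.
Δ = 144 − (−40) = 184.
Two real roots: the line is a secant.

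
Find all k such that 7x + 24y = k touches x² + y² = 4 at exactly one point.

The line touches the circle iff its distance from (0, 0) is 2:
|7·0 + 24·0 − k| / √625 = 2
|k| = 2·25, so k = 50 or k = −50.

k = −50 or k = 50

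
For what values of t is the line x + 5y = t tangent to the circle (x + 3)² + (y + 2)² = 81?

For a tangent, require d(centre, line) = r = 9.
|1·(−3) + 5·(−2) − t| / √26 = 9
|t − (−13)| = 9√26.

t = −13 ± 9√26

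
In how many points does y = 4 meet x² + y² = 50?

Substituting the line into the circle gives x² − 34 = 0.
Δ = 0 − (−136) = 136.
Two real roots: the line is a secant.

2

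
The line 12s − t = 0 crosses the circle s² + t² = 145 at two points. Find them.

(−1, −12) and (1, 12)

Express t = 12s and substitute into the circle:
145s² − 145 = 0  ⟹  s² − 1 = 0
s = 1 or s = −1, giving (1, 12) and (−1, −12).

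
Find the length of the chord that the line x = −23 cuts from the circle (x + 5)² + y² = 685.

The line gives x = −23. Substituting into the circle:
y² − 361 = 0
y = 19 or y = −19, giving (−23, 19) and (−23, −19).
Chord length = distance between (−23, 19) and (−23, −19) = √1444 = 38.

38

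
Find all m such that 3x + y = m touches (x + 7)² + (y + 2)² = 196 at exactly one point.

For a tangent, require d(centre, line) = r = 14.
|3·(−7) + 1·(−2) − m| / √10 = 14
|m − (−23)| = 14√10.

m = −23 ± 14√10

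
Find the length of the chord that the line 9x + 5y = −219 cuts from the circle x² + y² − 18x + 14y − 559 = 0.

√106

Express y = (−219 − 9x)/5 and substitute into the circle:
106x² + 2862x + 18656 = 0  ⟹  x² + 27x + 176 = 0
x = −11 or x = −16, giving (−11, −24) and (−16, −15).
Chord length = distance between (−11, −24) and (−16, −15) = √106 = √106.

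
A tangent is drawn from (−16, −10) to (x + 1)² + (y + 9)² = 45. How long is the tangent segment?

√181

The centre is (−1, −9) and r = 3√5. The square of the distance from P to the centre is 225 + 1 = 226.
The tangent meets the radius at right angles, so tangent² = |PO|² − r² = 226 − 45 = 181.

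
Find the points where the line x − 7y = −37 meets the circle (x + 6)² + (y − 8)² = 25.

From the line, y = (37 + x)/7. Substituting:
50x² + 550x + 900 = 0  ⟹  x² + 11x + 18 = 0
x = −2 or x = −9, giving (−2, 5) and (−9, 4).

(−9, 4) and (−2, 5)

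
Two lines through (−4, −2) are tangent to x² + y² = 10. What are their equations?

Let a tangent through (−4, −2) have slope m. Its distance from (0, 0) must equal √10:
(4m − (2))² = 10(m² + 1)
3m² − 8m − 3 = 0, so m = 3 or m = −1/3.
Through (−4, −2) these give 3x − y = −10 and x + 3y = −10.

3x − y = −10 and x + 3y = −10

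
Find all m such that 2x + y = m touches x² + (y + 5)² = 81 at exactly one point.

m = −5 ± 9√5

The line touches the circle iff its distance from (0, −5) is 9:
|2·0 + 1·(−5) − m| / √5 = 9
|m − (−5)| = 9√5.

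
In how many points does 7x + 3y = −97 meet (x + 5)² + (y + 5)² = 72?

Substituting the line into the circle gives 58x² + 1238x + 6301 = 0.
Discriminant = (1238)² − 4·58·(6301) = 70812 > 0.
Two real roots: the line is a secant.

2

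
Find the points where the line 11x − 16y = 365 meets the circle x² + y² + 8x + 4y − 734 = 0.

(−9, −29) and (23, −7)

Express y = (−365 + 11x)/16 and substitute into the circle:
377x² − 5278x − 78039 = 0  ⟹  x² − 14x − 207 = 0
x = 23 or x = −9, giving (23, −7) and (−9, −29).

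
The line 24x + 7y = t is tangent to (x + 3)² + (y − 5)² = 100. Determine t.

The line touches the circle iff its distance from (−3, 5) is 10:
|24·(−3) + 7·5 − t| / √625 = 10
|t − (−37)| = 10·25, so t = 213 or t = −287.

t = −287 or t = 213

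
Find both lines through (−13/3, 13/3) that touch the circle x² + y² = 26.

A line y − (13/3) = m(x − (−13/3)) is tangent when its distance from (0, 0) is √26:
[m·(13/3) − (−13/3)]² = 26(m² + 1)
5m² − 26m + 5 = 0, so m = 1/5 or m = 5.
With m = 1/5: x − 5y = −26. With m = 5: 5x − y = −26.

x − 5y = −26 and 5x − y = −26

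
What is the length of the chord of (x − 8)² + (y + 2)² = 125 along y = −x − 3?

From the line, y = −x − 3. Substituting:
2x² − 14x − 60 = 0  ⟹  x² − 7x − 30 = 0
x = 10 or x = −3, giving (10, −13) and (−3, 0).
|(10, −13) − (−3, 0)| = √((13)² + (−13)²) = 13√2.

13√2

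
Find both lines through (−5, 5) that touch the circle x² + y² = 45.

x − 2y = −15 and 2x − y = −15

Let a tangent through (−5, 5) have slope m. Its distance from (0, 0) must equal 3√5:
(5m − (−5))² = 45(m² + 1)
2m² − 5m + 2 = 0, so m = 1/2 or m = 2.
Through (−5, 5) these give x − 2y = −15 and 2x − y = −15.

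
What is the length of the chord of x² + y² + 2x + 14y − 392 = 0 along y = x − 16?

Centre (−1, −7), r² = 442. Perpendicular distance d from centre to line = |−10| / √2 = 10/√2.
Chord = 2√(r² − d²) = 2·√(392) = 28√2.

28√2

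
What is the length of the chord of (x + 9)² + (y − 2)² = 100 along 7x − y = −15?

10√2

Express y = 7x + 15 and substitute into the circle:
50x² + 200x + 150 = 0  ⟹  x² + 4x + 3 = 0
x = −1 or x = −3, giving (−1, 8) and (−3, −6).
|(−1, 8) − (−3, −6)| = √((2)² + (14)²) = 10√2.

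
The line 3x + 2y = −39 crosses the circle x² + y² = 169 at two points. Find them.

From the line, y = (−39 − 3x)/2. Substituting:
13x² + 234x + 845 = 0  ⟹  x² + 18x + 65 = 0
x = −5 or x = −13, giving (−5, −12) and (−13, 0).

(−13, 0) and (−5, −12)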